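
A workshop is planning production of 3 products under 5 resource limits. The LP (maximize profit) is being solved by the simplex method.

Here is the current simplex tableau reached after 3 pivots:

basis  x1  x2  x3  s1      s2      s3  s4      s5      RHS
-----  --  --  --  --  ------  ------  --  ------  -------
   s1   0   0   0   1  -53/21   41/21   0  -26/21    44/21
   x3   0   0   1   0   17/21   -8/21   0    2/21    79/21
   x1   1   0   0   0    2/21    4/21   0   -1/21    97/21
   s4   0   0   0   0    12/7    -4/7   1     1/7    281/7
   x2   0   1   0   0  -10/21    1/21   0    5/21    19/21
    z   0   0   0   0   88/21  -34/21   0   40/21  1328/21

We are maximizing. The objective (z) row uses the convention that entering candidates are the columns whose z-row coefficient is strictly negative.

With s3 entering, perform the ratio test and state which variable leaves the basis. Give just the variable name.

Ratios: row 1 (s1): (44/21)/(41/21) = 44/41; row 2 (x3): entry -8/21 ≤ 0, skip; row 3 (x1): (97/21)/(4/21) = 97/4; row 4 (s4): entry -4/7 ≤ 0, skip; row 5 (x2): (19/21)/(1/21) = 19.
Minimum ratio 44/41 is in the s1 row, so s1 leaves.

s1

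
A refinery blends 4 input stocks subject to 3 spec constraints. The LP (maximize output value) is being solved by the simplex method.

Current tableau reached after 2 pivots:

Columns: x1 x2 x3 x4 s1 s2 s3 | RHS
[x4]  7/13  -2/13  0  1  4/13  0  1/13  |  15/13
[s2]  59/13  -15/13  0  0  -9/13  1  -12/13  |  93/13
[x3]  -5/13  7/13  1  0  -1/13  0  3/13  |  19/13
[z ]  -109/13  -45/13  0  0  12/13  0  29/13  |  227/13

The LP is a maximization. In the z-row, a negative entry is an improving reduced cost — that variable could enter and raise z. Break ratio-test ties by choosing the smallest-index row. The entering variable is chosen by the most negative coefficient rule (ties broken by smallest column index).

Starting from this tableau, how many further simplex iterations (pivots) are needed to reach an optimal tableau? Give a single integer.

pivot: x1 in, s2 out → z = 1810/59
pivot: x2 in, x3 out → z = 740/13
pivot: s1 in, x4 out → z = 59
No improving column remains; optimal.

3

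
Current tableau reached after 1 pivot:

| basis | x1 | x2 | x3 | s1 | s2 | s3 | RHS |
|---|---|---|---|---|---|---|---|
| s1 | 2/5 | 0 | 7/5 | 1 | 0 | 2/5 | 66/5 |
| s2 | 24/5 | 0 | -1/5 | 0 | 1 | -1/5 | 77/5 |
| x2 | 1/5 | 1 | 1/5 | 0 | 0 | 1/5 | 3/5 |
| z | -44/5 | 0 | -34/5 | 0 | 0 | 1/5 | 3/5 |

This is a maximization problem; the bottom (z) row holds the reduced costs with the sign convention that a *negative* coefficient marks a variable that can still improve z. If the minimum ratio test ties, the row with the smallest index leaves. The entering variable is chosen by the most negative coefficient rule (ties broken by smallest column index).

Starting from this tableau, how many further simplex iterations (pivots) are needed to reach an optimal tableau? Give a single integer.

pivot: x1 in, x2 out → z = 27
No improving column remains; optimal.

1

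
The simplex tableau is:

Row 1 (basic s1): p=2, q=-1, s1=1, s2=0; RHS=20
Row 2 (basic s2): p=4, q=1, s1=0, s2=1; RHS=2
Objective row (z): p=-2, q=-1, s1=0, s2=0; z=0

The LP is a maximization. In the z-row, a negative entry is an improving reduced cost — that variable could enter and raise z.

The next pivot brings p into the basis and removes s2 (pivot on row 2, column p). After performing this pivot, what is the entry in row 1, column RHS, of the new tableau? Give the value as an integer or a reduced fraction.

Pivot element is row 2, column p: 4.
Normalize row 2: new (row 2, RHS) = 2/4 = 1/2.
row 1 ← row 1 − 2·(new row 2): 20 − 2·(1/2) = 19.

19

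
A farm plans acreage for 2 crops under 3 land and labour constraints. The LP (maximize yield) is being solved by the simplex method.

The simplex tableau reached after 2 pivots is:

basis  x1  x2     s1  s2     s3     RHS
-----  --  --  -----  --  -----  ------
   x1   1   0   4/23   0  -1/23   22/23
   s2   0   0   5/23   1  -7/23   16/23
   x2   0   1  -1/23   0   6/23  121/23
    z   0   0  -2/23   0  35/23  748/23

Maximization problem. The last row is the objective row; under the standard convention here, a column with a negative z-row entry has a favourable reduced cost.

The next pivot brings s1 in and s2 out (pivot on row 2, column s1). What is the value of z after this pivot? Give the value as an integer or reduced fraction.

Minimum ratio for s1: (16/23)/(5/23) = 16/5.
z changes by −(z-row coeff of s1)·ratio = −(-2/23)·(16/5) = 32/115.
New z = 748/23 + (32/115) = 164/5.

164/5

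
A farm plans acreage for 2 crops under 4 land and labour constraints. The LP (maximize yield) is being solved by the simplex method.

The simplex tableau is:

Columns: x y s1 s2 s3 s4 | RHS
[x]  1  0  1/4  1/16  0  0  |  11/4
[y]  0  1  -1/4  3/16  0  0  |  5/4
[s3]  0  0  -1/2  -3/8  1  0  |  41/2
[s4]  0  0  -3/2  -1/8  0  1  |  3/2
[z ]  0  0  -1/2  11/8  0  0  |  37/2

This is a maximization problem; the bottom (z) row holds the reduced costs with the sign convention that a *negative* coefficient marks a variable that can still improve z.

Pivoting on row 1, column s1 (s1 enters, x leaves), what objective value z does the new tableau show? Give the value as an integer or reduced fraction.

Minimum ratio for s1: (11/4)/(1/4) = 11.
z changes by −(z-row coeff of s1)·ratio = −(-1/2)·11 = 11/2.
New z = 37/2 + (11/2) = 24.

24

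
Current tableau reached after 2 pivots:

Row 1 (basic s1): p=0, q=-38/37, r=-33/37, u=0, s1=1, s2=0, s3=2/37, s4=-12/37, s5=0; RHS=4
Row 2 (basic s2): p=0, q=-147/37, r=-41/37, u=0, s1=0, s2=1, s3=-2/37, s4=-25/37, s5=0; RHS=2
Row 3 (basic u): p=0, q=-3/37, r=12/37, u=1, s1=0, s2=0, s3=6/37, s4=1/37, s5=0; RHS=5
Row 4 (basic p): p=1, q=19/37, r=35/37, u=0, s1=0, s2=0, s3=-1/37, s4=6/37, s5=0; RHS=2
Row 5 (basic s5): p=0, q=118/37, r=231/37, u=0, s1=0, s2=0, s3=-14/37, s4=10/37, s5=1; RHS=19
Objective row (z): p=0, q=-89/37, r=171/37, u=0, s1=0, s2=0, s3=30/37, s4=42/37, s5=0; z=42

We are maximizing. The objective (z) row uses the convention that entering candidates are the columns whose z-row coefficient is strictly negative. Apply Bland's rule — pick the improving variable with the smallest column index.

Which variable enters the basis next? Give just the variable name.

q

Objective-row coefficients: p: 0, q: -89/37, r: 171/37, u: 0, s1: 0, s2: 0, s3: 30/37, s4: 42/37, s5: 0.
Improving columns: q. Bland's rule picks the smallest column index → q.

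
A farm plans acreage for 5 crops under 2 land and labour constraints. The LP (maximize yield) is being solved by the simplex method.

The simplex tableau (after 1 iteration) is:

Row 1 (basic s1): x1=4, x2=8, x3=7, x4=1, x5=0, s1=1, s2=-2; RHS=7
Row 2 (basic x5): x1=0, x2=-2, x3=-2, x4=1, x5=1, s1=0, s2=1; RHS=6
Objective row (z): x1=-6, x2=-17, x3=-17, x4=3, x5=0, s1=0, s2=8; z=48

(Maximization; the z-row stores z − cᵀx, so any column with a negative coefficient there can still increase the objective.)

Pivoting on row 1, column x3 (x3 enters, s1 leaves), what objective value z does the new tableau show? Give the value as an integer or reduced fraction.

65

Minimum ratio for x3: 7/7 = 1.
z changes by −(z-row coeff of x3)·ratio = −(-17)·1 = 17.
New z = 48 + 17 = 65.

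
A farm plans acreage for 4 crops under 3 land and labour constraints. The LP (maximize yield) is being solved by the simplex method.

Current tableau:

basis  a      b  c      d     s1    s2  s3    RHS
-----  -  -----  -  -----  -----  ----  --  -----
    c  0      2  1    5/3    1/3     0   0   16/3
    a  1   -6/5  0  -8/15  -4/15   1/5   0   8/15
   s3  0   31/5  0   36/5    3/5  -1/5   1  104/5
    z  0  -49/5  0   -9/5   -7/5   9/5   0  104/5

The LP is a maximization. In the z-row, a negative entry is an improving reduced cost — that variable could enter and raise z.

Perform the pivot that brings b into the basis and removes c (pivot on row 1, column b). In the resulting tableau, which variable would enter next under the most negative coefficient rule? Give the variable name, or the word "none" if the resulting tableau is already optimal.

none

Pivot element 2. New z-row = old z-row − (-49/5)·(row 1/2).
Updated z-row coefficients: a: 0, b: 0, c: 49/10, d: 191/30, s1: 7/30, s2: 9/5, s3: 0.
No coefficient is strictly negative; the tableau after this pivot is optimal.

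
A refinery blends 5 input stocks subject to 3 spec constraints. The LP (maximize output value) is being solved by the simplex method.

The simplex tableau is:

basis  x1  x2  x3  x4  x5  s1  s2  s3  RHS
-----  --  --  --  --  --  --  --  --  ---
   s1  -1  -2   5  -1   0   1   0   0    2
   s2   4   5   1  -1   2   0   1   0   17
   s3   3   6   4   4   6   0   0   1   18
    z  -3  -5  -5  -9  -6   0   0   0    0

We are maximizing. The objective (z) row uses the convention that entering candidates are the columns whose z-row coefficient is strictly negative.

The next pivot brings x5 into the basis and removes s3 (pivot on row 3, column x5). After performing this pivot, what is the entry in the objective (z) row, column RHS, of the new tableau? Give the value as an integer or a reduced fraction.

Pivot element is row 3, column x5: 6.
Normalize row 3: new (row 3, RHS) = 18/6 = 3.
z-row ← z-row − (-6)·(new row 3): 0 − (-6)·3 = 18.

18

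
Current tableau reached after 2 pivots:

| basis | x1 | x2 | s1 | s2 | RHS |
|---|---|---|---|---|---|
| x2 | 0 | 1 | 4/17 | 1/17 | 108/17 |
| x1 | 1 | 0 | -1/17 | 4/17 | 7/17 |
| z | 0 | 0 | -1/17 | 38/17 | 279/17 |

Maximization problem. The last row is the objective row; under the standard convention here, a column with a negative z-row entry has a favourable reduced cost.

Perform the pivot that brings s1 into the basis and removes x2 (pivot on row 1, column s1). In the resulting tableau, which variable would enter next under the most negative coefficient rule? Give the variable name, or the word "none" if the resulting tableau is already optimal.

none

Pivot element 4/17. New z-row = old z-row − (-1/17)·(row 1/(4/17)).
Updated z-row coefficients: x1: 0, x2: 1/4, s1: 0, s2: 9/4.
No coefficient is strictly negative; the tableau after this pivot is optimal.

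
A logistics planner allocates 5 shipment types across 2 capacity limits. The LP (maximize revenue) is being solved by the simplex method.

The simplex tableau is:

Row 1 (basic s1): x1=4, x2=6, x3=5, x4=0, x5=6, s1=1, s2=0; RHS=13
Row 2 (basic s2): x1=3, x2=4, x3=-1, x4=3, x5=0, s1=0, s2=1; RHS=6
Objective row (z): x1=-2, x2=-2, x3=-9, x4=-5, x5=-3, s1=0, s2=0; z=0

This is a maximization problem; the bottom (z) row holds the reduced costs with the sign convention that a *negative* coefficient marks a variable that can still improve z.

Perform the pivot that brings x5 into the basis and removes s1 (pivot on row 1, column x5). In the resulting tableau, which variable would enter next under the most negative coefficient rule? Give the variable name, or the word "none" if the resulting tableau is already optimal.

x3

Pivot element 6. New z-row = old z-row − (-3)·(row 1/6).
Updated z-row coefficients: x1: 0, x2: 1, x3: -13/2, x4: -5, x5: 0, s1: 1/2, s2: 0.
The most negative is -13/2 in column x3, so x3 would enter next.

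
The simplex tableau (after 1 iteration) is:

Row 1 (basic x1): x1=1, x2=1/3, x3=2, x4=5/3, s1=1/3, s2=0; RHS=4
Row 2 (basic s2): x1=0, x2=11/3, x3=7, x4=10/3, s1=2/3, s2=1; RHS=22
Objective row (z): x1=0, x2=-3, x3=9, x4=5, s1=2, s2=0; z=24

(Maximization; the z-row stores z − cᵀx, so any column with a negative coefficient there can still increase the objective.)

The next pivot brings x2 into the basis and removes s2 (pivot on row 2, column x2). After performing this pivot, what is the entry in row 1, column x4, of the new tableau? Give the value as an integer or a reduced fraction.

15/11

Pivot element is row 2, column x2: 11/3.
Normalize row 2: new (row 2, x4) = (10/3)/(11/3) = 10/11.
row 1 ← row 1 − (1/3)·(new row 2): 5/3 − (1/3)·(10/11) = 15/11.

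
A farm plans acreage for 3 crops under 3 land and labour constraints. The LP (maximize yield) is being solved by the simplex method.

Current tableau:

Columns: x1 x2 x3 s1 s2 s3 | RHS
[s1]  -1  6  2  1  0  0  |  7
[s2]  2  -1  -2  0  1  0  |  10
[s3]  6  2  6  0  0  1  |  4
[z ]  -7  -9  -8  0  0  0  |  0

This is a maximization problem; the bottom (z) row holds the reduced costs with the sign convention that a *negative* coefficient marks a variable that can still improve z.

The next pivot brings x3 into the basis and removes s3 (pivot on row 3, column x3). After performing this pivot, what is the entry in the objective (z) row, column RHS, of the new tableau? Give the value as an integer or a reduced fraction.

Pivot element is row 3, column x3: 6.
Normalize row 3: new (row 3, RHS) = 4/6 = 2/3.
z-row ← z-row − (-8)·(new row 3): 0 − (-8)·(2/3) = 16/3.

16/3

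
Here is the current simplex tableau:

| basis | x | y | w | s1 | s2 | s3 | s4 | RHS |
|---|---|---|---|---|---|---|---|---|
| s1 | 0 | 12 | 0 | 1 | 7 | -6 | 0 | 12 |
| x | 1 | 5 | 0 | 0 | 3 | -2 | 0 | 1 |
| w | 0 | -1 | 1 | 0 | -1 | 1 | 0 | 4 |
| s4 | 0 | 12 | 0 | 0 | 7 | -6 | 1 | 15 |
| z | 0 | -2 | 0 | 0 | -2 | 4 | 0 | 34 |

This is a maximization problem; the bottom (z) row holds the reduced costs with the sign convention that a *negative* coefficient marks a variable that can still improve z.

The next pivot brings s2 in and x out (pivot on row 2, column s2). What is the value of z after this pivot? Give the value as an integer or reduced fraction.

104/3

Minimum ratio for s2: 1/3 = 1/3.
z changes by −(z-row coeff of s2)·ratio = −(-2)·(1/3) = 2/3.
New z = 34 + (2/3) = 104/3.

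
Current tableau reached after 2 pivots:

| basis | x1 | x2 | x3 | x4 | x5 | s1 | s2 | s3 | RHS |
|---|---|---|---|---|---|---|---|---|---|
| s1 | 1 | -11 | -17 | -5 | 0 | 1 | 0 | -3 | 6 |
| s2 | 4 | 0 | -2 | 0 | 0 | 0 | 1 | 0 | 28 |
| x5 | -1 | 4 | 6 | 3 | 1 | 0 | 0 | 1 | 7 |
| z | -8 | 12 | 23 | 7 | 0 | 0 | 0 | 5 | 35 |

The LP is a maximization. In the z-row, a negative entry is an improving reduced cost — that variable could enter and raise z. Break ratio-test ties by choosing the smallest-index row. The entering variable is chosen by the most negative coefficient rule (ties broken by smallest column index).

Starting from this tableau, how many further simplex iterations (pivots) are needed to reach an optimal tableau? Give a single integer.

3

pivot: x1 in, s1 out → z = 83
pivot: x3 in, s2 out → z = 2965/33
pivot: x2 in, x3 out → z = 989/11
No improving column remains; optimal.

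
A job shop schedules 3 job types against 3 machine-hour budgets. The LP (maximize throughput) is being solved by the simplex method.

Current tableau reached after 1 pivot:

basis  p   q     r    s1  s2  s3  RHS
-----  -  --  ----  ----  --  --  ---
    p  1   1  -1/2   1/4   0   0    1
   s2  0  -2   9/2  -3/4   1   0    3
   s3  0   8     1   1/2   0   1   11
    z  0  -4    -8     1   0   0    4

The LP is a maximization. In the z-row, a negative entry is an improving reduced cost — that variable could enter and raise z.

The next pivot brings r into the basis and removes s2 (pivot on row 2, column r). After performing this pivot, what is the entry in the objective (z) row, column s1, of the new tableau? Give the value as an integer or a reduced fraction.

Pivot element is row 2, column r: 9/2.
Normalize row 2: new (row 2, s1) = (-3/4)/(9/2) = -1/6.
z-row ← z-row − (-8)·(new row 2): 1 − (-8)·(-1/6) = -1/3.

-1/3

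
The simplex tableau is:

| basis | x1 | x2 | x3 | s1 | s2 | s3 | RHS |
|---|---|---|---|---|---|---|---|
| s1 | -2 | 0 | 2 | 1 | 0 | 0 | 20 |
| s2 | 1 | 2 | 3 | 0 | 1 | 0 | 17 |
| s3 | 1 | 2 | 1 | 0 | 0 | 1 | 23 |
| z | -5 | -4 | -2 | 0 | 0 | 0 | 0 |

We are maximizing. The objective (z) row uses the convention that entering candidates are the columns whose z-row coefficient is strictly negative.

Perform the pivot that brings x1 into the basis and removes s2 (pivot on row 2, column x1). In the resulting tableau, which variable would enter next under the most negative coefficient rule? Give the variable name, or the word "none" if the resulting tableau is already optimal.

Pivot element 1. New z-row = old z-row − (-5)·(row 2/1).
Updated z-row coefficients: x1: 0, x2: 6, x3: 13, s1: 0, s2: 5, s3: 0.
No coefficient is strictly negative; the tableau after this pivot is optimal.

none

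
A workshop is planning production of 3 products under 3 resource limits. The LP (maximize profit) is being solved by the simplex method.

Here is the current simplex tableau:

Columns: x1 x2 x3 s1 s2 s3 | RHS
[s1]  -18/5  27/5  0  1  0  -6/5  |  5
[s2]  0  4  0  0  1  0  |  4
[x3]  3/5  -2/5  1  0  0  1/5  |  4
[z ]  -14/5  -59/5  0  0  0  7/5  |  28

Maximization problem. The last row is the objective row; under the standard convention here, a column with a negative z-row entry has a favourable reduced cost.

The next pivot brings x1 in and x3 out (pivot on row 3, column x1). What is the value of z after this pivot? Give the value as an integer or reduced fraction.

140/3

Minimum ratio for x1: 4/(3/5) = 20/3.
z changes by −(z-row coeff of x1)·ratio = −(-14/5)·(20/3) = 56/3.
New z = 28 + (56/3) = 140/3.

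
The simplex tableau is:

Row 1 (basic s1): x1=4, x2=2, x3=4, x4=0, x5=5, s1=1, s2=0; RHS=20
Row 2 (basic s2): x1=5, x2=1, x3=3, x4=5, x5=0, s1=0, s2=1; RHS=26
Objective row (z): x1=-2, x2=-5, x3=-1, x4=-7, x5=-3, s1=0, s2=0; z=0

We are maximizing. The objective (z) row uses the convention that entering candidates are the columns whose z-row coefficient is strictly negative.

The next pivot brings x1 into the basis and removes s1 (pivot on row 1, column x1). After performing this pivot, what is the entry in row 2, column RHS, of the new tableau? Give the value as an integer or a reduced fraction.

Pivot element is row 1, column x1: 4.
Normalize row 1: new (row 1, RHS) = 20/4 = 5.
row 2 ← row 2 − 5·(new row 1): 26 − 5·5 = 1.

1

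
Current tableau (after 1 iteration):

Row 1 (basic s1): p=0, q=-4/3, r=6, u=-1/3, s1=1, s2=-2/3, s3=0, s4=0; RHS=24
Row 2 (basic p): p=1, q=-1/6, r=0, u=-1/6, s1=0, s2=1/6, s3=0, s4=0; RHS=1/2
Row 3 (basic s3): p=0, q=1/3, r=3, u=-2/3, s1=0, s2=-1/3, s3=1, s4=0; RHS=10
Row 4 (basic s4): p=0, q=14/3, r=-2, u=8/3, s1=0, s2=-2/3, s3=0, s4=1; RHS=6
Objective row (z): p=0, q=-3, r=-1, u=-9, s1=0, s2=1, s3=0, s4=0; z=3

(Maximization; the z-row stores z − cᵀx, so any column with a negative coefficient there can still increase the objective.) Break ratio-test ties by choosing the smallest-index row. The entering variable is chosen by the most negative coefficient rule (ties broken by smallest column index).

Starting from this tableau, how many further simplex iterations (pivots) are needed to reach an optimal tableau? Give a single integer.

pivot: u in, s4 out → z = 93/4
pivot: r in, s1 out → z = 1302/23
pivot: s2 in, p out → z = 86
No improving column remains; optimal.

3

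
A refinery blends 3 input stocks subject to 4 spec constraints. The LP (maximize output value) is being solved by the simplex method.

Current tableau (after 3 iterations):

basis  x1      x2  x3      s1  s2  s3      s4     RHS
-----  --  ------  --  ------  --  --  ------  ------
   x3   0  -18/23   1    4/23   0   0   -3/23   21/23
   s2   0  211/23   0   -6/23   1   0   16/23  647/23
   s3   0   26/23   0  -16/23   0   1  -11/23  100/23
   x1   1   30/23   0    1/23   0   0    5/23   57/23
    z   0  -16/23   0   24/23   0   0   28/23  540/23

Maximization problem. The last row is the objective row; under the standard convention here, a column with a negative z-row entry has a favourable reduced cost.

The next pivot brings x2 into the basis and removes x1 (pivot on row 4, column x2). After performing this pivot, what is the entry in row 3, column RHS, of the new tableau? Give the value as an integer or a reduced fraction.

Pivot element is row 4, column x2: 30/23.
Normalize row 4: new (row 4, RHS) = (57/23)/(30/23) = 19/10.
row 3 ← row 3 − (26/23)·(new row 4): 100/23 − (26/23)·(19/10) = 11/5.

11/5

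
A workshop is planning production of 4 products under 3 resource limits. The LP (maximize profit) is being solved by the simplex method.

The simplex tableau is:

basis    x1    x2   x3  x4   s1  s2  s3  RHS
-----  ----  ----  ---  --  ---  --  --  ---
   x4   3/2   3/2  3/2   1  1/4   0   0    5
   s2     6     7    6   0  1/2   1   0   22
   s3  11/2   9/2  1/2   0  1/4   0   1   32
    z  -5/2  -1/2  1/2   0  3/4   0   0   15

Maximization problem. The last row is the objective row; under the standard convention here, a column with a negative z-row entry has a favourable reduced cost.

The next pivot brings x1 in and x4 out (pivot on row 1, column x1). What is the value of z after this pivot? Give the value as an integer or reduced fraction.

70/3

Minimum ratio for x1: 5/(3/2) = 10/3.
z changes by −(z-row coeff of x1)·ratio = −(-5/2)·(10/3) = 25/3.
New z = 15 + (25/3) = 70/3.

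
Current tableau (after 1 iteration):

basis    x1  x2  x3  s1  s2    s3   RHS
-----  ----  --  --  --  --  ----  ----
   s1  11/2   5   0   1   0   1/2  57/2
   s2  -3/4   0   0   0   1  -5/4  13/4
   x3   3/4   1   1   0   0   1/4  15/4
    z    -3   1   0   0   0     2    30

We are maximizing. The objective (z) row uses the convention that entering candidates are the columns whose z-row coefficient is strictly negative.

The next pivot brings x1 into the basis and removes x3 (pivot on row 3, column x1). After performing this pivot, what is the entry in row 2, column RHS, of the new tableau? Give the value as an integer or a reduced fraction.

7

Pivot element is row 3, column x1: 3/4.
Normalize row 3: new (row 3, RHS) = (15/4)/(3/4) = 5.
row 2 ← row 2 − (-3/4)·(new row 3): 13/4 − (-3/4)·5 = 7.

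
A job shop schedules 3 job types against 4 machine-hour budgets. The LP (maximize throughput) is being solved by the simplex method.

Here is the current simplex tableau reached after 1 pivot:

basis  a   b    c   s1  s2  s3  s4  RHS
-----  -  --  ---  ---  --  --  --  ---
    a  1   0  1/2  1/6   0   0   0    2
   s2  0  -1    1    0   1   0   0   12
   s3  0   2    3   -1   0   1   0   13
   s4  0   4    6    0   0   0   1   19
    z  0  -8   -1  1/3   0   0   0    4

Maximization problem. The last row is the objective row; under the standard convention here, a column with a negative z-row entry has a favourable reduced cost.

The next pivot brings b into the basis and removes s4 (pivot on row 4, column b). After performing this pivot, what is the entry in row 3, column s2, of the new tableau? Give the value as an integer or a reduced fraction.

Pivot element is row 4, column b: 4.
Normalize row 4: new (row 4, s2) = 0/4 = 0.
row 3 ← row 3 − 2·(new row 4): 0 − 2·0 = 0.

0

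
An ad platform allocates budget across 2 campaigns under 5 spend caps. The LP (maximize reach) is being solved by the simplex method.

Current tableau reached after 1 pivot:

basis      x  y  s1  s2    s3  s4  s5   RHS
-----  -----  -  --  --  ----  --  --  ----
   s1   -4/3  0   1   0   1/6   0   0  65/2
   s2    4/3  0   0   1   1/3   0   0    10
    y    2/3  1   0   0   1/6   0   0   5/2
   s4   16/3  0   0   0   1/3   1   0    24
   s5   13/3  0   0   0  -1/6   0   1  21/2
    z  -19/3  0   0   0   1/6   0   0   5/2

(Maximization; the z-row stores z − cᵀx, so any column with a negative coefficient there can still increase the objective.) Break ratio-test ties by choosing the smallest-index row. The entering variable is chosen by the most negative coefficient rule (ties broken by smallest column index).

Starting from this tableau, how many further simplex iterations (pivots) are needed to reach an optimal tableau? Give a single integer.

pivot: x in, s5 out → z = 232/13
pivot: s3 in, y out → z = 91/5
No improving column remains; optimal.

2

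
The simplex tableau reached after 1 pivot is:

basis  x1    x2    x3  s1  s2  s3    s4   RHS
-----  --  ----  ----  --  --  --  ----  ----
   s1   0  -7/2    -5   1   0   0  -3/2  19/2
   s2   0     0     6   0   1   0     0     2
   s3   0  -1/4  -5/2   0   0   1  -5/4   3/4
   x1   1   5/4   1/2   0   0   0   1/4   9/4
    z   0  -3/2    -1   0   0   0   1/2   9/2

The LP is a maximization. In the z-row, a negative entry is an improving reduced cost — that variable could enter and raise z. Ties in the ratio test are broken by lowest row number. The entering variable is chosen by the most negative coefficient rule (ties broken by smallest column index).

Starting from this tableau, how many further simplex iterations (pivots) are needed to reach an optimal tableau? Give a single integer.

2

pivot: x2 in, x1 out → z = 36/5
pivot: x3 in, s2 out → z = 22/3
No improving column remains; optimal.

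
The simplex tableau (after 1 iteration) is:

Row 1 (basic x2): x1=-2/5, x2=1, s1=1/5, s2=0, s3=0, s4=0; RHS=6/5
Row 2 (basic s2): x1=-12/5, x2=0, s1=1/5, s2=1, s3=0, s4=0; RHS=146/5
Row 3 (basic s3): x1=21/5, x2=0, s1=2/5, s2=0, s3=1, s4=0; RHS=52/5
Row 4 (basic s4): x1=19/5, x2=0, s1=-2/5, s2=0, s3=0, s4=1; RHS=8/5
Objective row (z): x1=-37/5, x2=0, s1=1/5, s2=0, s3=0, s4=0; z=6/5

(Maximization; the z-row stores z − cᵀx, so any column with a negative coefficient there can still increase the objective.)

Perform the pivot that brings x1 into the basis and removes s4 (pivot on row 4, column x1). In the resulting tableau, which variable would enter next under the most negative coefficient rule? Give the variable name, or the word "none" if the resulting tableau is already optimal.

s1

Pivot element 19/5. New z-row = old z-row − (-37/5)·(row 4/(19/5)).
Updated z-row coefficients: x1: 0, x2: 0, s1: -11/19, s2: 0, s3: 0, s4: 37/19.
The most negative is -11/19 in column s1, so s1 would enter next.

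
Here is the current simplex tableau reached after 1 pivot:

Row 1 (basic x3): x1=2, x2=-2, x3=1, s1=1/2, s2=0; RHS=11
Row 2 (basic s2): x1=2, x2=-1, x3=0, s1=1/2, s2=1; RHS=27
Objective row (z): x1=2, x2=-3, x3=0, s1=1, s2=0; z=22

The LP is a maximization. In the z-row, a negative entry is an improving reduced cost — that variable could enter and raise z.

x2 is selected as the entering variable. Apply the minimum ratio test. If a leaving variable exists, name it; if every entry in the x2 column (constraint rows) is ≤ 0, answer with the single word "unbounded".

unbounded

x2-column entries: row 1: -2, row 2: -1. All ≤ 0, so x2 can increase without bound; the LP is unbounded in this direction.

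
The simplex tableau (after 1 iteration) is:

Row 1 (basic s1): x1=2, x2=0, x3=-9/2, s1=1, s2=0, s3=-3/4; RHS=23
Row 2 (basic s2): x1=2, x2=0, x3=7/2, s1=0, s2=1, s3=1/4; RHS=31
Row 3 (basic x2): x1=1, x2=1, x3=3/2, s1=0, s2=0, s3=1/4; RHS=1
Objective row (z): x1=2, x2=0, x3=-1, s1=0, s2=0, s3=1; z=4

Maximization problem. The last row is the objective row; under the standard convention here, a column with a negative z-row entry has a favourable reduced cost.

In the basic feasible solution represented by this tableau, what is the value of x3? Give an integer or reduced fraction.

x3 is nonbasic (not in the basis column), so its value in the current BFS is 0.

0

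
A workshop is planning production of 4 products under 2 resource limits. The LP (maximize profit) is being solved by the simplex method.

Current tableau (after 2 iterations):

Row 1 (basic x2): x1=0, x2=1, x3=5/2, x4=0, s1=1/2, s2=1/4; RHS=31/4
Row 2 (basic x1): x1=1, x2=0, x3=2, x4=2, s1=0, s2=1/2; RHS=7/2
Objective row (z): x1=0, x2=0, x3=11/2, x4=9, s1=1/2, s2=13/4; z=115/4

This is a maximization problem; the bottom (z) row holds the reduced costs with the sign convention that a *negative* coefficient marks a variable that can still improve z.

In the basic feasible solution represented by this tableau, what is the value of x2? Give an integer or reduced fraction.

x2 is basic (row 1); its value is the RHS of that row: 31/4.

31/4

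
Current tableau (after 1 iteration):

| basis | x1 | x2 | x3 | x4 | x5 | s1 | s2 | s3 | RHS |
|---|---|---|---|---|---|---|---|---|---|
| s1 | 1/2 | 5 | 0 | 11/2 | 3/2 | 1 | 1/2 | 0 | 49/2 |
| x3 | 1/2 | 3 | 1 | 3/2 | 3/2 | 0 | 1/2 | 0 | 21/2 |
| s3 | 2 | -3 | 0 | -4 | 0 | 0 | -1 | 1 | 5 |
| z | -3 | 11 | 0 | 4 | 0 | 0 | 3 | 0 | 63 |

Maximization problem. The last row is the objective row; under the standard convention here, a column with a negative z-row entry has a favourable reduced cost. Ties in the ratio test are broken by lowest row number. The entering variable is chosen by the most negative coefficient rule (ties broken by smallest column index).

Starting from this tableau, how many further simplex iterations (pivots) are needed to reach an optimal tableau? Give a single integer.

2

pivot: x1 in, s3 out → z = 141/2
pivot: x4 in, s1 out → z = 2019/26
No improving column remains; optimal.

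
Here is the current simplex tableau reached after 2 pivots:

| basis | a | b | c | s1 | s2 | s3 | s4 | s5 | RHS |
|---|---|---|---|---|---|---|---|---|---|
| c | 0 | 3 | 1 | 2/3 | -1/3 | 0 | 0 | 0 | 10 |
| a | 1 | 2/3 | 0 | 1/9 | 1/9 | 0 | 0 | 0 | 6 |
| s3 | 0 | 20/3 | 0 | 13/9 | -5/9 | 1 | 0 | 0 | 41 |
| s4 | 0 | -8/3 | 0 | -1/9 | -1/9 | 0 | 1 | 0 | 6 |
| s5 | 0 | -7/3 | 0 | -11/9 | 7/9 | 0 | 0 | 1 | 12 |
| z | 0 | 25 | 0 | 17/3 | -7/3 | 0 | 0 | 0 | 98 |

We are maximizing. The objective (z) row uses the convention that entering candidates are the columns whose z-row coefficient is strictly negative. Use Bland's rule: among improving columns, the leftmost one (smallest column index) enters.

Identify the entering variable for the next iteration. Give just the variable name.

Objective-row coefficients: a: 0, b: 25, c: 0, s1: 17/3, s2: -7/3, s3: 0, s4: 0, s5: 0.
Improving columns: s2. Bland's rule picks the smallest column index → s2.

s2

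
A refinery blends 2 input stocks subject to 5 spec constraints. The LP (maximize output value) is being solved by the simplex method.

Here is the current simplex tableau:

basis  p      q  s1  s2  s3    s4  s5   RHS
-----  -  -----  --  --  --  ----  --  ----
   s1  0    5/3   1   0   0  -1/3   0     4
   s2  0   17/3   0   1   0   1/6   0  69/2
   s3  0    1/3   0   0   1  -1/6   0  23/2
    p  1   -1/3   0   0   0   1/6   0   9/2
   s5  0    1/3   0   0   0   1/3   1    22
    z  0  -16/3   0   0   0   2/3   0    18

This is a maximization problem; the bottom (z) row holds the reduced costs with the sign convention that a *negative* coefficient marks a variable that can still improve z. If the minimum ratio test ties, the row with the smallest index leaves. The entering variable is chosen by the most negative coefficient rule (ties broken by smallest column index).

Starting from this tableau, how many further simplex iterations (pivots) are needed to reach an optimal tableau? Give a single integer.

pivot: q in, s1 out → z = 154/5
pivot: s4 in, s2 out → z = 484/13
No improving column remains; optimal.

2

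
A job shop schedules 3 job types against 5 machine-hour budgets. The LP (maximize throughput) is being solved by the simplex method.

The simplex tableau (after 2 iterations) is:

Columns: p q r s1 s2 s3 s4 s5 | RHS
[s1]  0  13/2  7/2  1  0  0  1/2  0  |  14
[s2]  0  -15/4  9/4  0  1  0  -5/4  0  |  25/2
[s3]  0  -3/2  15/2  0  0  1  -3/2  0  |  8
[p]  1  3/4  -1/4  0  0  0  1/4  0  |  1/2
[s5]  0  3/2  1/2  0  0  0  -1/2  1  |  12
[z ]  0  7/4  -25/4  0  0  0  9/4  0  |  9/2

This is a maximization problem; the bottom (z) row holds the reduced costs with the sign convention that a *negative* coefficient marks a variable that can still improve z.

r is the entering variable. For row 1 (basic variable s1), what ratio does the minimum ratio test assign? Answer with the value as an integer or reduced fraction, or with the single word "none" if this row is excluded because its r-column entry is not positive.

Ratio = RHS / (r entry) = 14 / (7/2) = 4.

4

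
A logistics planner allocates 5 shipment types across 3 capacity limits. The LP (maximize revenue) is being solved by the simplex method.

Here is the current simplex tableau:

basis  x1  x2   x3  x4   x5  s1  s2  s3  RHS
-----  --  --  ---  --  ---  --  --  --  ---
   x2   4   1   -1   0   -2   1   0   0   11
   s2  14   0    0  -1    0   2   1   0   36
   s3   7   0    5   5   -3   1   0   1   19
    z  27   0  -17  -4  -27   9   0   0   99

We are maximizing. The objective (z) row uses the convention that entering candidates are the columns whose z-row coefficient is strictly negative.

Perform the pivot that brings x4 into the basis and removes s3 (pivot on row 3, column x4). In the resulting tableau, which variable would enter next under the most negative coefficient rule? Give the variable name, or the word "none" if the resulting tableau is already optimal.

x5

Pivot element 5. New z-row = old z-row − (-4)·(row 3/5).
Updated z-row coefficients: x1: 163/5, x2: 0, x3: -13, x4: 0, x5: -147/5, s1: 49/5, s2: 0, s3: 4/5.
The most negative is -147/5 in column x5, so x5 would enter next.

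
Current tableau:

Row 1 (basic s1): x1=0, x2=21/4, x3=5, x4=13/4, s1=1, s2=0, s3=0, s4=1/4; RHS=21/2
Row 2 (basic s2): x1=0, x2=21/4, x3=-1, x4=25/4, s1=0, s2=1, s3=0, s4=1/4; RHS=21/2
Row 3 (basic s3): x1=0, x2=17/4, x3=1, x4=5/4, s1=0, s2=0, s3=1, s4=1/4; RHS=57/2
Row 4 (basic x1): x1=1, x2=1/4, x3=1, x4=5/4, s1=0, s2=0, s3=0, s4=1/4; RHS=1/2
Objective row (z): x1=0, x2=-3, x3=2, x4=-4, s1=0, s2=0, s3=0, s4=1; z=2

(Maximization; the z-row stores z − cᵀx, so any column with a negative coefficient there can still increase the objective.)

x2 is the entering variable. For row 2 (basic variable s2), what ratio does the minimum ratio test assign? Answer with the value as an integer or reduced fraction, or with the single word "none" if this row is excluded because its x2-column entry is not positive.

Ratio = RHS / (x2 entry) = (21/2) / (21/4) = 2.

2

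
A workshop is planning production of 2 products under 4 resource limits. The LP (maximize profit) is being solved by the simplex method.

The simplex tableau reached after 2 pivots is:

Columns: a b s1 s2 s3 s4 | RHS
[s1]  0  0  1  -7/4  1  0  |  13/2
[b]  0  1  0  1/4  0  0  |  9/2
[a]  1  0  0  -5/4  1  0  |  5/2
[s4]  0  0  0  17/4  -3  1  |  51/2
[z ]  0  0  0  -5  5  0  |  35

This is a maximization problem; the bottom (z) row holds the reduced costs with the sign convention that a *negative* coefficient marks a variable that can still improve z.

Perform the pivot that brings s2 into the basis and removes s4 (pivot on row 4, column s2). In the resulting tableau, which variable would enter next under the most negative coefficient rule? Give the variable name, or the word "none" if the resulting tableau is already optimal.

none

Pivot element 17/4. New z-row = old z-row − (-5)·(row 4/(17/4)).
Updated z-row coefficients: a: 0, b: 0, s1: 0, s2: 0, s3: 25/17, s4: 20/17.
No coefficient is strictly negative; the tableau after this pivot is optimal.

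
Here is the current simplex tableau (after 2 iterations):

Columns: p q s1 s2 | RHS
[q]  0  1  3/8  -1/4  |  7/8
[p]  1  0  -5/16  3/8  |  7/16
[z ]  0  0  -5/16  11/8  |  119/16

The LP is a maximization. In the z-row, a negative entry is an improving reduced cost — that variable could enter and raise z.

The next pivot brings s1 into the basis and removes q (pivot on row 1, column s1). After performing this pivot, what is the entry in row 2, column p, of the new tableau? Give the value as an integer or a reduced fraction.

1

Pivot element is row 1, column s1: 3/8.
Normalize row 1: new (row 1, p) = 0/(3/8) = 0.
row 2 ← row 2 − (-5/16)·(new row 1): 1 − (-5/16)·0 = 1.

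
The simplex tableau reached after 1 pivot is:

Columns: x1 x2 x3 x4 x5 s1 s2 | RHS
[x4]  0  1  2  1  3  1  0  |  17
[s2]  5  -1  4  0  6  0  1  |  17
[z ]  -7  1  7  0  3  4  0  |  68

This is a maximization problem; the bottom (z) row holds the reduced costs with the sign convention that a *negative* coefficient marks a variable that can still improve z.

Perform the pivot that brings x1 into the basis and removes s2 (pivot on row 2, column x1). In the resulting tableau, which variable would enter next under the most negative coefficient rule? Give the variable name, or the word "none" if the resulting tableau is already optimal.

x2

Pivot element 5. New z-row = old z-row − (-7)·(row 2/5).
Updated z-row coefficients: x1: 0, x2: -2/5, x3: 63/5, x4: 0, x5: 57/5, s1: 4, s2: 7/5.
The most negative is -2/5 in column x2, so x2 would enter next.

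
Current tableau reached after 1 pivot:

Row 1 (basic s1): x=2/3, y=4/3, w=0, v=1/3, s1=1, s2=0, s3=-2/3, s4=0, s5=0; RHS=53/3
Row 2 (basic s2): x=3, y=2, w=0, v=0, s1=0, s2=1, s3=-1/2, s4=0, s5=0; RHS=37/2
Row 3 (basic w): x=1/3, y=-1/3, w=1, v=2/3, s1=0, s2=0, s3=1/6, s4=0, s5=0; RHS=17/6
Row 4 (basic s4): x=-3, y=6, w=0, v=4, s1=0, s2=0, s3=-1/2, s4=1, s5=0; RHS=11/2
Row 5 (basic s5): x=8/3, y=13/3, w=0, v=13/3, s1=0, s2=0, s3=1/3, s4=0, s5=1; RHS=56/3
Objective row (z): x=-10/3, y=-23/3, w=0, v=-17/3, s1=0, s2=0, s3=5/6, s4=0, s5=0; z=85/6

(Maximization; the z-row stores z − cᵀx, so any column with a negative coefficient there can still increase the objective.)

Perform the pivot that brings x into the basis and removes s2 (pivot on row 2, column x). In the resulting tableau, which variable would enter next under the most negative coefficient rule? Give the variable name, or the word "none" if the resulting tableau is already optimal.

v

Pivot element 3. New z-row = old z-row − (-10/3)·(row 2/3).
Updated z-row coefficients: x: 0, y: -49/9, w: 0, v: -17/3, s1: 0, s2: 10/9, s3: 5/18, s4: 0, s5: 0.
The most negative is -17/3 in column v, so v would enter next.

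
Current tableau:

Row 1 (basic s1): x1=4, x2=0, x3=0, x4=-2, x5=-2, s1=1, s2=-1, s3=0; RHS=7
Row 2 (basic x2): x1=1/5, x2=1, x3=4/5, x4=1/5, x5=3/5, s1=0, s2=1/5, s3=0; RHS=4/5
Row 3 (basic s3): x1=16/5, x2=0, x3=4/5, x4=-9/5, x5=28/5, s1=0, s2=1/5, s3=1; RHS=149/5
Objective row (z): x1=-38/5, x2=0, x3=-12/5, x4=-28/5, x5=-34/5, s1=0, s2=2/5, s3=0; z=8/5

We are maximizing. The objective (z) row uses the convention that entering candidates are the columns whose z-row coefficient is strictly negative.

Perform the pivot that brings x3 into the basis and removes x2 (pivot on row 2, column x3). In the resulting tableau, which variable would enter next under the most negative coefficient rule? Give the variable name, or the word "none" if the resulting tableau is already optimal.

Pivot element 4/5. New z-row = old z-row − (-12/5)·(row 2/(4/5)).
Updated z-row coefficients: x1: -7, x2: 3, x3: 0, x4: -5, x5: -5, s1: 0, s2: 1, s3: 0.
The most negative is -7 in column x1, so x1 would enter next.

x1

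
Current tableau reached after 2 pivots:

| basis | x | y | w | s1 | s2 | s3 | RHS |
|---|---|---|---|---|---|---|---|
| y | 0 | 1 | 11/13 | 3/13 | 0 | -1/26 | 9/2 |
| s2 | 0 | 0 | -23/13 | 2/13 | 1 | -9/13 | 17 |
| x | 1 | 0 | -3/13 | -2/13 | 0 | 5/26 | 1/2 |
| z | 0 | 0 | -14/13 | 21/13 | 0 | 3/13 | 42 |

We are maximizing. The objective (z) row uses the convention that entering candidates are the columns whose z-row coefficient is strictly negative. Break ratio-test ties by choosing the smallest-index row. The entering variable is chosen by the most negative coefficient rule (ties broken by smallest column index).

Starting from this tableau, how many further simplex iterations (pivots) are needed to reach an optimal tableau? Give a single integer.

1

pivot: w in, y out → z = 525/11
No improving column remains; optimal.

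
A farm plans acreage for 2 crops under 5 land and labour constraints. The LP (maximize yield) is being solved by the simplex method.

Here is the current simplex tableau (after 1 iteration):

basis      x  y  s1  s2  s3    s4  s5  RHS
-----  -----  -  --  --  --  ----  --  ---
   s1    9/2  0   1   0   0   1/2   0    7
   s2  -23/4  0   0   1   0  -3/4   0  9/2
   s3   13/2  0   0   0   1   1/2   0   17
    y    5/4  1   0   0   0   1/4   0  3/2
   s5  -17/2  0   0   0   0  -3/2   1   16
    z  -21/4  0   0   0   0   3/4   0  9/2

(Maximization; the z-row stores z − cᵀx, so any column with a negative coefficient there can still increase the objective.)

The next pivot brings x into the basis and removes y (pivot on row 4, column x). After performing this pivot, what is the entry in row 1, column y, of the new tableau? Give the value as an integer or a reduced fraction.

Pivot element is row 4, column x: 5/4.
Normalize row 4: new (row 4, y) = 1/(5/4) = 4/5.
row 1 ← row 1 − (9/2)·(new row 4): 0 − (9/2)·(4/5) = -18/5.

-18/5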